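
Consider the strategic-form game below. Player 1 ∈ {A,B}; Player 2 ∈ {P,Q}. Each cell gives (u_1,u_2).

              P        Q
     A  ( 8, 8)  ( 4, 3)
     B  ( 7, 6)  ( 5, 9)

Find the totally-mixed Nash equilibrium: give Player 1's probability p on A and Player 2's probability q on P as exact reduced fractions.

P1 indiff ⇒ q·8+(1-q)·4 = q·7+(1-q)·5 ⇒ q(1) = (1-q)(1) ⇒ q = 1/2
P2 indiff ⇒ p·8+(1-p)·6 = p·3+(1-p)·9 ⇒ p(5) = (1-p)(3) ⇒ p = 3/8

P1 mixes 3/8 on A; P2 mixes 1/2 on P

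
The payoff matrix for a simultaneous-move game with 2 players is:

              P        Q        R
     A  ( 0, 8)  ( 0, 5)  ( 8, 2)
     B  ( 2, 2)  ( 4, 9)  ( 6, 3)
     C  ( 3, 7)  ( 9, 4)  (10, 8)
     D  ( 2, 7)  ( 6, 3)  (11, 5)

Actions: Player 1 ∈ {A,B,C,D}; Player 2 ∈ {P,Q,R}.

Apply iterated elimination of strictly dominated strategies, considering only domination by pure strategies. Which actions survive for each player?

Survivors P1:{C,D} P2:{P,R}

P1 drop A (C beats it: P:3>0 Q:9>0 R:10>8)
P1 drop B (C beats it: P:3>2 Q:9>4 R:10>6)
P2 drop Q (P beats it: C:7>4 D:7>3)
P1→{C,D} P2→{P,R}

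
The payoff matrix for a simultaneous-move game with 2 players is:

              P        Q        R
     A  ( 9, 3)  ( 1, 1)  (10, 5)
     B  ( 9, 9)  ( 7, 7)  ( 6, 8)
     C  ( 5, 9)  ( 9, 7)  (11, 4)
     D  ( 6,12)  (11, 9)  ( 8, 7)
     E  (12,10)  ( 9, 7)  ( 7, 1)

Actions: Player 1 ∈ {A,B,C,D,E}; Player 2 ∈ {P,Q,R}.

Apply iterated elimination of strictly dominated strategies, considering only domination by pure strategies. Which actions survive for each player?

Remaining: P1:{A,C,E} P2:{P,R}

P1 drop B (E beats it: P:12>9 Q:9>7 R:7>6)
P2 drop Q (P beats it: A:3>1 C:9>7 D:12>9 E:10>7)
P1 drop D (A beats it: P:9>6 R:10>8)
P1→{A,C,E} P2→{P,R}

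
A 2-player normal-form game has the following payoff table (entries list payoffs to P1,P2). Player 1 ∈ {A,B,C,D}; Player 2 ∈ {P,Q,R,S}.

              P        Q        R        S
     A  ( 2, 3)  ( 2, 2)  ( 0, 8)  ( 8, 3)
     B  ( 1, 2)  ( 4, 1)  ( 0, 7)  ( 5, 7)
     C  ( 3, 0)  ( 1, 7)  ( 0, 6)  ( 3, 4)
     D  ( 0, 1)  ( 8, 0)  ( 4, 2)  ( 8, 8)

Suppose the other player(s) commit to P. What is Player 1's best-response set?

P1 best: {C}

u_1(A vs P) = 2
u_1(B vs P) = 1
u_1(C vs P) = 3
u_1(D vs P) = 0
max payoff 3 at {C}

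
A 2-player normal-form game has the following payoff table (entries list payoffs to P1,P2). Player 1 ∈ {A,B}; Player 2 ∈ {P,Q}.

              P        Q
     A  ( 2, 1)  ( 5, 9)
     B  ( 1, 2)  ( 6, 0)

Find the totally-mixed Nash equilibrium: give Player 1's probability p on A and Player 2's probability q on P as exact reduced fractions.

P1 indiff ⇒ q·2+(1-q)·5 = q·1+(1-q)·6 ⇒ q(1) = (1-q)(1) ⇒ q = 1/2
P2 indiff ⇒ p·1+(1-p)·2 = p·9+(1-p)·0 ⇒ p(-8) = (1-p)(-2) ⇒ p = 1/5

(p,q) = (1/5, 1/2)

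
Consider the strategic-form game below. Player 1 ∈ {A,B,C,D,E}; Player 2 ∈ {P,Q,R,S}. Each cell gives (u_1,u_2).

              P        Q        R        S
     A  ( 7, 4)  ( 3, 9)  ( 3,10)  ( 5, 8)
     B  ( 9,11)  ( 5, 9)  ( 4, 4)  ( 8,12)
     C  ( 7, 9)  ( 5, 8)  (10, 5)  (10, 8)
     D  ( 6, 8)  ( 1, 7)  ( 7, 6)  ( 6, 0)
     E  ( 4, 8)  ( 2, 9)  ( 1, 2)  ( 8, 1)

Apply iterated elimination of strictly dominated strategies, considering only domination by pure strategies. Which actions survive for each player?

P1 drop A (B beats it: P:9>7 Q:5>3 R:4>3 S:8>5)
P1 drop D (C beats it: P:7>6 Q:5>1 R:10>7 S:10>6)
P1 drop E (C beats it: P:7>4 Q:5>2 R:10>1 S:10>8)
P2 drop Q (P beats it: B:11>9 C:9>8)
P2 drop R (P beats it: B:11>4 C:9>5)
P1→{B,C} P2→{P,S}

Survivors P1:{B,C} P2:{P,S}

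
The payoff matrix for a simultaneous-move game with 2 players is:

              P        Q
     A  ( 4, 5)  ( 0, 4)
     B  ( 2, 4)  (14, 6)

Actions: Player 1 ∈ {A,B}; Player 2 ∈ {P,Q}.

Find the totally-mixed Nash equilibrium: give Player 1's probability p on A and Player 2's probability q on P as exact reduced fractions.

(p,q) = (2/3, 7/8)

P1 indiff ⇒ q·4+(1-q)·0 = q·2+(1-q)·14 ⇒ q(2) = (1-q)(14) ⇒ q = 7/8
P2 indiff ⇒ p·5+(1-p)·4 = p·4+(1-p)·6 ⇒ p(1) = (1-p)(2) ⇒ p = 2/3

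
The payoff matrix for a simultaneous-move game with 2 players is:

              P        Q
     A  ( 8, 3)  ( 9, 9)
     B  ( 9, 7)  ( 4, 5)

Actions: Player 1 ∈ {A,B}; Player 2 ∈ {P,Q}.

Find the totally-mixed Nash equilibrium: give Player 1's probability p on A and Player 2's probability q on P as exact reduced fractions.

P1 indiff ⇒ q·8+(1-q)·9 = q·9+(1-q)·4 ⇒ q(-1) = (1-q)(-5) ⇒ q = 5/6
P2 indiff ⇒ p·3+(1-p)·7 = p·9+(1-p)·5 ⇒ p(-6) = (1-p)(-2) ⇒ p = 1/4

(p,q) = (1/4, 5/6)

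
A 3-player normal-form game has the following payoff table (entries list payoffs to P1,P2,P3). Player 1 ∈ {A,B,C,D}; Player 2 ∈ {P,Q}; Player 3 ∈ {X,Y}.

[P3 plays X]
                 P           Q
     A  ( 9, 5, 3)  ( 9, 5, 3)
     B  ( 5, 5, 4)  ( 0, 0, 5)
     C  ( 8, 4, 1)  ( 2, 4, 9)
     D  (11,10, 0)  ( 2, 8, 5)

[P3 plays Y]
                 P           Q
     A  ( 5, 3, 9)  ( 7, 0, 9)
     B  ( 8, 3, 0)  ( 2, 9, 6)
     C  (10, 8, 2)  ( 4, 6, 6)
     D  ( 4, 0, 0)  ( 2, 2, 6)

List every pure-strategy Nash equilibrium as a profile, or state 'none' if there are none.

(A,P,X): not NE [P1→D gives 11>9; P3→Y gives 9>3]
(A,P,Y): not NE [P1→C gives 10>5]
(A,Q,X): not NE [P3→Y gives 9>3]
(A,Q,Y): not NE [P2→P gives 3>0]
(B,P,X): not NE [P1→D gives 11>5]
(B,P,Y): not NE [P1→C gives 10>8; P2→Q gives 9>3; P3→X gives 4>0]
(B,Q,X): not NE [P1→A gives 9>0; P2→P gives 5>0; P3→Y gives 6>5]
(B,Q,Y): not NE [P1→A gives 7>2]
(C,P,X): not NE [P1→D gives 11>8; P3→Y gives 2>1]
(C,P,Y): NE
(C,Q,X): not NE [P1→A gives 9>2]
(C,Q,Y): not NE [P1→A gives 7>4; P2→P gives 8>6; P3→X gives 9>6]
(D,P,X): NE
(D,P,Y): not NE [P1→C gives 10>4; P2→Q gives 2>0]
(D,Q,X): not NE [P1→A gives 9>2; P2→P gives 10>8; P3→Y gives 6>5]
(D,Q,Y): not NE [P1→A gives 7>2]

PSNE = {(C,P,Y), (D,P,X)}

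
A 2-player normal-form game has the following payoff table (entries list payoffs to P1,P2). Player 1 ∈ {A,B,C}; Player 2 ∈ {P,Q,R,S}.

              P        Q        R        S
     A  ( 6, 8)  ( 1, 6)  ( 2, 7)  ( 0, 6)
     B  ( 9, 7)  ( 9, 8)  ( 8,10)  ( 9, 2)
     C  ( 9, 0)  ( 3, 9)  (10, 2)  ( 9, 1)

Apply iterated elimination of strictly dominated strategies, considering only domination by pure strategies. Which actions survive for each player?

P1 drop A (B beats it: P:9>6 Q:9>1 R:8>2 S:9>0)
P2 drop P (Q beats it: B:8>7 C:9>0)
P2 drop S (Q beats it: B:8>2 C:9>1)
P1→{B,C} P2→{Q,R}

Remaining: P1:{B,C} P2:{Q,R}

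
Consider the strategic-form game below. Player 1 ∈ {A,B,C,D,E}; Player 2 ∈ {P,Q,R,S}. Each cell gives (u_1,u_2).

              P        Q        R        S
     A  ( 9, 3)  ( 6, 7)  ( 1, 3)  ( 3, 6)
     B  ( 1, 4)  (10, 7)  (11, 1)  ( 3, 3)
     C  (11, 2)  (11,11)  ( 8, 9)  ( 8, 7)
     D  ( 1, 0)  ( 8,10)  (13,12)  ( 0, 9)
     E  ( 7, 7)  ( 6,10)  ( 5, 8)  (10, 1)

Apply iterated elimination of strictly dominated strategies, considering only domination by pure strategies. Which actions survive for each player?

P1 drop A (C beats it: P:11>9 Q:11>6 R:8>1 S:8>3)
P2 drop P (Q beats it: B:7>4 C:11>2 D:10>0 E:10>7)
P2 drop S (Q beats it: B:7>3 C:11>7 D:10>9 E:10>1)
P1 drop E (B beats it: Q:10>6 R:11>5)
P1→{B,C,D} P2→{Q,R}

Survivors P1:{B,C,D} P2:{Q,R}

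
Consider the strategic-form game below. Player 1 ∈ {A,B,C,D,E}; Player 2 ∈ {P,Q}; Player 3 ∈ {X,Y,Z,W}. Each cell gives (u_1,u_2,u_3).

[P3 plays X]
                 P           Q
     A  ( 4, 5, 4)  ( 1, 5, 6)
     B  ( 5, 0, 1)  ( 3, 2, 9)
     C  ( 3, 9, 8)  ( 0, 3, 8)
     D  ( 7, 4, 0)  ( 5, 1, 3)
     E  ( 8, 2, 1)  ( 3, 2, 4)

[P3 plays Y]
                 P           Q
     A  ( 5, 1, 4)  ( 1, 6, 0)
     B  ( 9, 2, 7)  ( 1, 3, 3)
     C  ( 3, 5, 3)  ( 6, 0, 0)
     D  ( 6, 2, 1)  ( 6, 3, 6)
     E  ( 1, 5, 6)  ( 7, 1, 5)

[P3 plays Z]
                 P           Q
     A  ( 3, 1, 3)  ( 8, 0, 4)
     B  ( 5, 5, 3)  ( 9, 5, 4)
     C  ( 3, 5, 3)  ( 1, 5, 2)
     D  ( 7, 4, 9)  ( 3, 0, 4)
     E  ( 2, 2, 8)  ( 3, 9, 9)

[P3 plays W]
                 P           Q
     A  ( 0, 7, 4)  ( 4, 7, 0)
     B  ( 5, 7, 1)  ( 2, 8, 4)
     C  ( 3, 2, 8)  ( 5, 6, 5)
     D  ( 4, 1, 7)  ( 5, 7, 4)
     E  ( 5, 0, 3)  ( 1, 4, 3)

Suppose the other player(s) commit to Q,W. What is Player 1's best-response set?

u_1(A vs Q,W) = 4
u_1(B vs Q,W) = 2
u_1(C vs Q,W) = 5
u_1(D vs Q,W) = 5
u_1(E vs Q,W) = 1
max payoff 5 at {C,D}

argmax u_1 = {C,D}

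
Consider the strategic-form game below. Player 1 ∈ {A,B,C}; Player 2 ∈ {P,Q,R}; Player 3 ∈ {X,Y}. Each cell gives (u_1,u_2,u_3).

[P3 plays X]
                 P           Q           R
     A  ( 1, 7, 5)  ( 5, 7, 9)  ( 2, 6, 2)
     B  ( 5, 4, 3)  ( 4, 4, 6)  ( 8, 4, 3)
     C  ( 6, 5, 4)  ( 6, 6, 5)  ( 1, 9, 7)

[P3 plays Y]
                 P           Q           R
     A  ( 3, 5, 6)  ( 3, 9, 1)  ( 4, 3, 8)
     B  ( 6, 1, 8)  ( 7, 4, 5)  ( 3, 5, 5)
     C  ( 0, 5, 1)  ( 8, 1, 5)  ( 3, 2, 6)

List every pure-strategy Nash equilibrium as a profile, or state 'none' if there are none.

(A,P,X): not NE [P1→C gives 6>1; P3→Y gives 6>5]
(A,P,Y): not NE [P1→B gives 6>3; P2→Q gives 9>5]
(A,Q,X): not NE [P1→C gives 6>5]
(A,Q,Y): not NE [P1→C gives 8>3; P3→X gives 9>1]
(A,R,X): not NE [P1→B gives 8>2; P2→Q gives 7>6; P3→Y gives 8>2]
(A,R,Y): not NE [P2→Q gives 9>3]
(B,P,X): not NE [P1→C gives 6>5; P3→Y gives 8>3]
(B,P,Y): not NE [P2→R gives 5>1]
(B,Q,X): not NE [P1→C gives 6>4]
(B,Q,Y): not NE [P1→C gives 8>7; P2→R gives 5>4; P3→X gives 6>5]
(B,R,X): not NE [P3→Y gives 5>3]
(B,R,Y): not NE [P1→A gives 4>3]
(C,P,X): not NE [P2→R gives 9>5]
(C,P,Y): not NE [P1→B gives 6>0; P3→X gives 4>1]
(C,Q,X): not NE [P2→R gives 9>6]
(C,Q,Y): not NE [P2→P gives 5>1]
(C,R,X): not NE [P1→B gives 8>1]
(C,R,Y): not NE [P1→A gives 4>3; P2→P gives 5>2; P3→X gives 7>6]

PSNE: ∅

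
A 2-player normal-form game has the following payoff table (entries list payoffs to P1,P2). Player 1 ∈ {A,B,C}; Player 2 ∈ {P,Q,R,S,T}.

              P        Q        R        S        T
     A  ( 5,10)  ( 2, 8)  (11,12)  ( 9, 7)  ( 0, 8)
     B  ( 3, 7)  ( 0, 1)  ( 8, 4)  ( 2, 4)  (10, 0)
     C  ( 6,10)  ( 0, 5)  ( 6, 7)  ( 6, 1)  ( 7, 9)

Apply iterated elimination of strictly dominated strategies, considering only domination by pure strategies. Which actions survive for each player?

Survivors P1:{A,C} P2:{P,R}

P2 drop Q (P beats it: A:10>8 B:7>1 C:10>5)
P2 drop S (P beats it: A:10>7 B:7>4 C:10>1)
P2 drop T (P beats it: A:10>8 B:7>0 C:10>9)
P1 drop B (A beats it: P:5>3 R:11>8)
P1→{A,C} P2→{P,R}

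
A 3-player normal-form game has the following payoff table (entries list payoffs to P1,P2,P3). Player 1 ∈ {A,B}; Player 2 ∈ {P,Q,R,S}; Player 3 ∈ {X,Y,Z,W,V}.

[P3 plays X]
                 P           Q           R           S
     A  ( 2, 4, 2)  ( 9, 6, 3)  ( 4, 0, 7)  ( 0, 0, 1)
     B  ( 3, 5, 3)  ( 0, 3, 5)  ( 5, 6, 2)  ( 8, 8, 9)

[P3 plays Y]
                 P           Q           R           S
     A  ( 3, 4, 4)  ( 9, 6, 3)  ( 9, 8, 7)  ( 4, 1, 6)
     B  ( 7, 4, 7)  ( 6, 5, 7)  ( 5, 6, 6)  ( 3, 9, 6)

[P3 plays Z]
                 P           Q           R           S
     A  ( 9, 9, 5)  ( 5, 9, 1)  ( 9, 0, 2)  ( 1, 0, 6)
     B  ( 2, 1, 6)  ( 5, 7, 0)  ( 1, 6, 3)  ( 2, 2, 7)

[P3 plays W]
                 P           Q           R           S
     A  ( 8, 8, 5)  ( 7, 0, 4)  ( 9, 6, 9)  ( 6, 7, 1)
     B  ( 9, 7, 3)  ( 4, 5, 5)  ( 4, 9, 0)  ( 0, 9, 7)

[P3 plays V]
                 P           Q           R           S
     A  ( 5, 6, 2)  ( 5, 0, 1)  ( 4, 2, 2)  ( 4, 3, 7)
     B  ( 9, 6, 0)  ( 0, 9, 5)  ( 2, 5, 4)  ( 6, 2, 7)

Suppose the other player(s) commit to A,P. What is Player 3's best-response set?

u_3(X vs A,P) = 2
u_3(Y vs A,P) = 4
u_3(Z vs A,P) = 5
u_3(W vs A,P) = 5
u_3(V vs A,P) = 2
max payoff 5 at {Z,W}

P3 best: {Z,W}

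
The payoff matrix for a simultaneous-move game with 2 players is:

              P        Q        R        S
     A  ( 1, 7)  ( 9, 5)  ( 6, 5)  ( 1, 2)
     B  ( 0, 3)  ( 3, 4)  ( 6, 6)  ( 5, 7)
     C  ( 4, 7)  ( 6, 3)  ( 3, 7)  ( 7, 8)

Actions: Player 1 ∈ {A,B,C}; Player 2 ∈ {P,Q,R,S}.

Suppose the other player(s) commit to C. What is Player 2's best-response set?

P2 best: {S}

u_2(P vs C) = 7
u_2(Q vs C) = 3
u_2(R vs C) = 7
u_2(S vs C) = 8
max payoff 8 at {S}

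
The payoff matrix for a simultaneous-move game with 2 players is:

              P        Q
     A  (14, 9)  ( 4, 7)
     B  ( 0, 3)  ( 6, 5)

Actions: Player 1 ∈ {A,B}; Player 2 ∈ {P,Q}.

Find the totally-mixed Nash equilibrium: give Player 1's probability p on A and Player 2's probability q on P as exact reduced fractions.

P1 indiff ⇒ q·14+(1-q)·4 = q·0+(1-q)·6 ⇒ q(14) = (1-q)(2) ⇒ q = 1/8
P2 indiff ⇒ p·9+(1-p)·3 = p·7+(1-p)·5 ⇒ p(2) = (1-p)(2) ⇒ p = 1/2

p=1/2, q=1/8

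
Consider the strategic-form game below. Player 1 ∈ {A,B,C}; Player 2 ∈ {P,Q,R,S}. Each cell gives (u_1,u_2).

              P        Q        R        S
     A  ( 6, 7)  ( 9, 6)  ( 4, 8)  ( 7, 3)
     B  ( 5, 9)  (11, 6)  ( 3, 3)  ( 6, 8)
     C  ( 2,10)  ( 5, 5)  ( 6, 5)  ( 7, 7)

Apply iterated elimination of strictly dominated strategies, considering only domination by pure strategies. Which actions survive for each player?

P2 drop Q (P beats it: A:7>6 B:9>6 C:10>5)
P1 drop B (A beats it: P:6>5 R:4>3 S:7>6)
P2 drop S (P beats it: A:7>3 C:10>7)
P1→{A,C} P2→{P,R}

Survivors P1:{A,C} P2:{P,R}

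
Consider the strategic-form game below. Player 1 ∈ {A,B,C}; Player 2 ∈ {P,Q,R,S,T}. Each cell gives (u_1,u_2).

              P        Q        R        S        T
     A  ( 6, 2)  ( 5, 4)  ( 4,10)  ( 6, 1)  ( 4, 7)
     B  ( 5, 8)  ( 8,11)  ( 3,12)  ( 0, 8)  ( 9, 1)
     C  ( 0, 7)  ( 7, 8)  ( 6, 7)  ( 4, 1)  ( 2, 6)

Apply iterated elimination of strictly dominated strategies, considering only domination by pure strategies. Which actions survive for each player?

Survivors P1:{B,C} P2:{Q,R}

P2 drop P (Q beats it: A:4>2 B:11>8 C:8>7)
P2 drop S (Q beats it: A:4>1 B:11>8 C:8>1)
P2 drop T (R beats it: A:10>7 B:12>1 C:7>6)
P1 drop A (C beats it: Q:7>5 R:6>4)
P1→{B,C} P2→{Q,R}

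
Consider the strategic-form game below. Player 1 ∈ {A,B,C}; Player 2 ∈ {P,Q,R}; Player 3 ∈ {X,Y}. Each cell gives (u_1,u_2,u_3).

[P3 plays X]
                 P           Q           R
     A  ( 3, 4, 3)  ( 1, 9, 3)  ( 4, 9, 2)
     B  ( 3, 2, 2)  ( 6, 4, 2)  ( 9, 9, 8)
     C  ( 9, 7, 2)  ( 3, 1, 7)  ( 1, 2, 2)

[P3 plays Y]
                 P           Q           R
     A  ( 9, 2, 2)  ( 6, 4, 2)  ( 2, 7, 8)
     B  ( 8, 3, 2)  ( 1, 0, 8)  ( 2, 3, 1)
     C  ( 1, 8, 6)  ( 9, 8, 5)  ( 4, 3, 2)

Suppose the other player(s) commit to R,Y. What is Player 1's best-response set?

u_1(A vs R,Y) = 2
u_1(B vs R,Y) = 2
u_1(C vs R,Y) = 4
max payoff 4 at {C}

BR_1 = {C}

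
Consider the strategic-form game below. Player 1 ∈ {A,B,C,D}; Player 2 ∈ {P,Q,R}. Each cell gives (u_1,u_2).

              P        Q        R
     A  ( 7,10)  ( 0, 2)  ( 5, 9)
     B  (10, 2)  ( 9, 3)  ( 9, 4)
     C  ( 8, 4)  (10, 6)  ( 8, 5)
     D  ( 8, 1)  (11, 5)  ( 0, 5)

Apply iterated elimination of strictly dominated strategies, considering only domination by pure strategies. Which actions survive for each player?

Survivors P1:{B,C,D} P2:{Q,R}

P1 drop A (B beats it: P:10>7 Q:9>0 R:9>5)
P2 drop P (Q beats it: B:3>2 C:6>4 D:5>1)
P1→{B,C,D} P2→{Q,R}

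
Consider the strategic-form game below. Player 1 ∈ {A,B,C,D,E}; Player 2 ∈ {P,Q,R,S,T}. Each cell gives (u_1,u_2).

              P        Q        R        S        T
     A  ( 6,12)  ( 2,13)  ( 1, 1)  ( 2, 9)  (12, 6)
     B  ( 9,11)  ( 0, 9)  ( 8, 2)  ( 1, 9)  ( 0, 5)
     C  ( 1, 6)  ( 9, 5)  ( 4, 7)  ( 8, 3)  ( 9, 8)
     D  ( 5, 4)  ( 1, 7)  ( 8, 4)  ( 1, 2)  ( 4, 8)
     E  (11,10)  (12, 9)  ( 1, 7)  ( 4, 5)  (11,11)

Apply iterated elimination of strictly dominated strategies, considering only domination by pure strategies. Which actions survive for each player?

IESDS → P1:{A,E} P2:{P,Q,T}

P2 drop R (T beats it: A:6>1 B:5>2 C:8>7 D:8>4 E:11>7)
P1 drop B (E beats it: P:11>9 Q:12>0 S:4>1 T:11>0)
P1 drop D (A beats it: P:6>5 Q:2>1 S:2>1 T:12>4)
P2 drop S (P beats it: A:12>9 C:6>3 E:10>5)
P1 drop C (E beats it: P:11>1 Q:12>9 T:11>9)
P1→{A,E} P2→{P,Q,T}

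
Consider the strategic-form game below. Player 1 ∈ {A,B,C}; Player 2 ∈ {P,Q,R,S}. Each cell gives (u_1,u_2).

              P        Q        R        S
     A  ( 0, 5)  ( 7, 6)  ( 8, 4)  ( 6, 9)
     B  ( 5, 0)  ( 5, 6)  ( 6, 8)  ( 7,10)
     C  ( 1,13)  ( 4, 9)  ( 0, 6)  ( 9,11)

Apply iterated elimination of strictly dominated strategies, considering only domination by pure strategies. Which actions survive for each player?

P2 drop Q (S beats it: A:9>6 B:10>6 C:11>9)
P2 drop R (S beats it: A:9>4 B:10>8 C:11>6)
P1 drop A (B beats it: P:5>0 S:7>6)
P1→{B,C} P2→{P,S}

IESDS → P1:{B,C} P2:{P,S}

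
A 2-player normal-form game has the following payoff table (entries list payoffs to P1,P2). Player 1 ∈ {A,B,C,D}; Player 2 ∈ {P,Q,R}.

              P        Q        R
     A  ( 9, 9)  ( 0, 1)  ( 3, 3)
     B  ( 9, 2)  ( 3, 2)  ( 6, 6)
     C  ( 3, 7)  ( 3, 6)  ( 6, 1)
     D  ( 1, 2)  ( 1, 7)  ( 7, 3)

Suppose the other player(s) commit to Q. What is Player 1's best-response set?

BR_1 = {B,C}

u_1(A vs Q) = 0
u_1(B vs Q) = 3
u_1(C vs Q) = 3
u_1(D vs Q) = 1
max payoff 3 at {B,C}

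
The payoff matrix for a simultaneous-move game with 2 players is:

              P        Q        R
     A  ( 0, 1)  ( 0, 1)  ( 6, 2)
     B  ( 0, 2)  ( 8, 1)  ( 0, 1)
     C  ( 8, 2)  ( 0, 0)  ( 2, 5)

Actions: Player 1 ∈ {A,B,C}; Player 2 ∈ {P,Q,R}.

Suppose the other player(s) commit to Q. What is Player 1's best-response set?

u_1(A vs Q) = 0
u_1(B vs Q) = 8
u_1(C vs Q) = 0
max payoff 8 at {B}

BR_1 = {B}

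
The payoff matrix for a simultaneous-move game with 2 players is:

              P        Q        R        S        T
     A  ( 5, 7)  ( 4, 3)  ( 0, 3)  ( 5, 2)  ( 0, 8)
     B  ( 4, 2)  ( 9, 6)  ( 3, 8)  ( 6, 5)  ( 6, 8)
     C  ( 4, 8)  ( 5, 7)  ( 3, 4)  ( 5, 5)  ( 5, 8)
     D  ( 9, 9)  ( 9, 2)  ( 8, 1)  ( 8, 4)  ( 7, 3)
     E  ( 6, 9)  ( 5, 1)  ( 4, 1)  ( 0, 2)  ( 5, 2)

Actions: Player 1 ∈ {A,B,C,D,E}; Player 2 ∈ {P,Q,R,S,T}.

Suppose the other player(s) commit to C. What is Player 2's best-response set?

argmax u_2 = {P,T}

u_2(P vs C) = 8
u_2(Q vs C) = 7
u_2(R vs C) = 4
u_2(S vs C) = 5
u_2(T vs C) = 8
max payoff 8 at {P,T}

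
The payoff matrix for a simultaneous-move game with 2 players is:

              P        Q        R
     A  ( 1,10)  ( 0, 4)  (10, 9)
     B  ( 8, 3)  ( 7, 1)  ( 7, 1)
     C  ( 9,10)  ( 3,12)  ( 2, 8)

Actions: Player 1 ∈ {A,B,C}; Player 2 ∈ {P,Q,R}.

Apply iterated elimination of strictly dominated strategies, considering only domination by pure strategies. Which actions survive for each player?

P2 drop R (P beats it: A:10>9 B:3>1 C:10>8)
P1 drop A (B beats it: P:8>1 Q:7>0)
P1→{B,C} P2→{P,Q}

Remaining: P1:{B,C} P2:{P,Q}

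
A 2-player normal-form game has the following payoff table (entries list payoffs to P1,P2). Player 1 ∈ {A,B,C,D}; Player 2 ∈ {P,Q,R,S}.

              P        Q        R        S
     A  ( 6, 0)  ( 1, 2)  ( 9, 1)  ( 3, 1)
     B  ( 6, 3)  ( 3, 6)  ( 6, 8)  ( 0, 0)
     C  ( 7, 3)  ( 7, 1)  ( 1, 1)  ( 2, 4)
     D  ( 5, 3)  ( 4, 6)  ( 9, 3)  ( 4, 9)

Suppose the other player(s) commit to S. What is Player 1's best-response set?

u_1(A vs S) = 3
u_1(B vs S) = 0
u_1(C vs S) = 2
u_1(D vs S) = 4
max payoff 4 at {D}

argmax u_1 = {D}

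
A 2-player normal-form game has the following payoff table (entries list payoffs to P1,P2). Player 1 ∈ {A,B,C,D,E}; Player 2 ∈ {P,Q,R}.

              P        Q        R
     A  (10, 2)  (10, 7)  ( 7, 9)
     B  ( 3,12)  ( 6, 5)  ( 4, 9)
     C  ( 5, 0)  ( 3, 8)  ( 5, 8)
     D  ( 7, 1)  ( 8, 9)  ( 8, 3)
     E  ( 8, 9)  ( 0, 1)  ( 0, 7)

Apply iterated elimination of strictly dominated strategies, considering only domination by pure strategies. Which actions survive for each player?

P1 drop B (A beats it: P:10>3 Q:10>6 R:7>4)
P1 drop C (A beats it: P:10>5 Q:10>3 R:7>5)
P1 drop E (A beats it: P:10>8 Q:10>0 R:7>0)
P2 drop P (Q beats it: A:7>2 D:9>1)
P1→{A,D} P2→{Q,R}

Survivors P1:{A,D} P2:{Q,R}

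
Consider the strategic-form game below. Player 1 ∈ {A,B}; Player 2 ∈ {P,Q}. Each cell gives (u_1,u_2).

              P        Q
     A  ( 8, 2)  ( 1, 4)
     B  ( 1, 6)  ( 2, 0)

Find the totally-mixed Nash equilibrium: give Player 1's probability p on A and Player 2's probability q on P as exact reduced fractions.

p=3/4, q=1/8

P1 indiff ⇒ q·8+(1-q)·1 = q·1+(1-q)·2 ⇒ q(7) = (1-q)(1) ⇒ q = 1/8
P2 indiff ⇒ p·2+(1-p)·6 = p·4+(1-p)·0 ⇒ p(-2) = (1-p)(-6) ⇒ p = 3/4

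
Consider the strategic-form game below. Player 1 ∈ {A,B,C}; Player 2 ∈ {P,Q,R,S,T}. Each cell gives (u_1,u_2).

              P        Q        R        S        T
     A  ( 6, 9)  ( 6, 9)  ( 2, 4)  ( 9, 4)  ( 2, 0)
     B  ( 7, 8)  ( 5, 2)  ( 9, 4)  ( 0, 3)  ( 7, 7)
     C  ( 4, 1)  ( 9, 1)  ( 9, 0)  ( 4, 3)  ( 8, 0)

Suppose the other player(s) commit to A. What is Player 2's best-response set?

u_2(P vs A) = 9
u_2(Q vs A) = 9
u_2(R vs A) = 4
u_2(S vs A) = 4
u_2(T vs A) = 0
max payoff 9 at {P,Q}

P2 best: {P,Q}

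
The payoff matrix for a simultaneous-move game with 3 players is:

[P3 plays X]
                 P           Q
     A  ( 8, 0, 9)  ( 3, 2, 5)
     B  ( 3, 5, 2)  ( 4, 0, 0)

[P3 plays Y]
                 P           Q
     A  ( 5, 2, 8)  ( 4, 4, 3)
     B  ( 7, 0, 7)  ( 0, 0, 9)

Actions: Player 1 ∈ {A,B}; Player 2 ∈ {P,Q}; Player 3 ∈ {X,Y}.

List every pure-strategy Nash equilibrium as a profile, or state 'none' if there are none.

(A,P,X): not NE [P2→Q gives 2>0]
(A,P,Y): not NE [P1→B gives 7>5; P2→Q gives 4>2; P3→X gives 9>8]
(A,Q,X): not NE [P1→B gives 4>3]
(A,Q,Y): not NE [P3→X gives 5>3]
(B,P,X): not NE [P1→A gives 8>3; P3→Y gives 7>2]
(B,P,Y): NE
(B,Q,X): not NE [P2→P gives 5>0; P3→Y gives 9>0]
(B,Q,Y): not NE [P1→A gives 4>0]

Nash profiles: (B,P,Y)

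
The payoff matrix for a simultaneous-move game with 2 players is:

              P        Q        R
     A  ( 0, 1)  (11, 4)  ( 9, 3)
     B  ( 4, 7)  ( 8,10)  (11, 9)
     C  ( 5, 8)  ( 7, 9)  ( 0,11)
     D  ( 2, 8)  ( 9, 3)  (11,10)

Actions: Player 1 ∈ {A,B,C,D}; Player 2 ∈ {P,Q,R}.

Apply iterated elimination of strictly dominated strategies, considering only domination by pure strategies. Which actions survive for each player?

P2 drop P (R beats it: A:3>1 B:9>7 C:11>8 D:10>8)
P1 drop C (A beats it: Q:11>7 R:9>0)
P1→{A,B,D} P2→{Q,R}

Survivors P1:{A,B,D} P2:{Q,R}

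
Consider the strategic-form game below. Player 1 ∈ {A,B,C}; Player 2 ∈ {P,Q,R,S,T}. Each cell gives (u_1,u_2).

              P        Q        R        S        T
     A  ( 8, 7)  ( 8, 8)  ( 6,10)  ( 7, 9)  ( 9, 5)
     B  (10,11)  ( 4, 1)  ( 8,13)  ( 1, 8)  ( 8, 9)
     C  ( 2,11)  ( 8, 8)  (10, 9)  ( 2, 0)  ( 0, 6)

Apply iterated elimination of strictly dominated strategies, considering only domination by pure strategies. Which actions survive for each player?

Remaining: P1:{B,C} P2:{P,R}

P2 drop Q (R beats it: A:10>8 B:13>1 C:9>8)
P2 drop S (R beats it: A:10>9 B:13>8 C:9>0)
P2 drop T (P beats it: A:7>5 B:11>9 C:11>6)
P1 drop A (B beats it: P:10>8 R:8>6)
P1→{B,C} P2→{P,R}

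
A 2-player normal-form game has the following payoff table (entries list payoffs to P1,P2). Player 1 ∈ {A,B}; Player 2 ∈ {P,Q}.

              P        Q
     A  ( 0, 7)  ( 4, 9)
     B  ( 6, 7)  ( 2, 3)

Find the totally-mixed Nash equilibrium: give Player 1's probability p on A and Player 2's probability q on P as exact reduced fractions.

P1 indiff ⇒ q·0+(1-q)·4 = q·6+(1-q)·2 ⇒ q(-6) = (1-q)(-2) ⇒ q = 1/4
P2 indiff ⇒ p·7+(1-p)·7 = p·9+(1-p)·3 ⇒ p(-2) = (1-p)(-4) ⇒ p = 2/3

p=2/3, q=1/4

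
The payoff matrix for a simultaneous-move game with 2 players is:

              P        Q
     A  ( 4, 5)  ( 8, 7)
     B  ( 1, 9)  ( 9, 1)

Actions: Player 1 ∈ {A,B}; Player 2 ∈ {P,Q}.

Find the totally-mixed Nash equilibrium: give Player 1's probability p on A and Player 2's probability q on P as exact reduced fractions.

P1 indiff ⇒ q·4+(1-q)·8 = q·1+(1-q)·9 ⇒ q(3) = (1-q)(1) ⇒ q = 1/4
P2 indiff ⇒ p·5+(1-p)·9 = p·7+(1-p)·1 ⇒ p(-2) = (1-p)(-8) ⇒ p = 4/5

P1 mixes 4/5 on A; P2 mixes 1/4 on P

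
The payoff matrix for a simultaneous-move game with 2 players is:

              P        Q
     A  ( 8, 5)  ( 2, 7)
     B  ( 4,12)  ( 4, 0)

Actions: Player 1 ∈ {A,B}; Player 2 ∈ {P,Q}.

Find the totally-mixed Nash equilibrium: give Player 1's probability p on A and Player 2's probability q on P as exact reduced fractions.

P1 indiff ⇒ q·8+(1-q)·2 = q·4+(1-q)·4 ⇒ q(4) = (1-q)(2) ⇒ q = 1/3
P2 indiff ⇒ p·5+(1-p)·12 = p·7+(1-p)·0 ⇒ p(-2) = (1-p)(-12) ⇒ p = 6/7

p=6/7, q=1/3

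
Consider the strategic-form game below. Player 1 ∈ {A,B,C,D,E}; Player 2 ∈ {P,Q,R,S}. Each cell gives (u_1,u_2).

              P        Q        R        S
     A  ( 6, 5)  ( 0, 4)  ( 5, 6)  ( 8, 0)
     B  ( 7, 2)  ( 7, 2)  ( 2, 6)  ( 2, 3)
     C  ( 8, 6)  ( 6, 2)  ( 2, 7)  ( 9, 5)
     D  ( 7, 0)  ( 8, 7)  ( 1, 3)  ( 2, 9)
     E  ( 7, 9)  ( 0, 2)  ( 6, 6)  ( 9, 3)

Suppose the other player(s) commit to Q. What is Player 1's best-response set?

P1 best: {D}

u_1(A vs Q) = 0
u_1(B vs Q) = 7
u_1(C vs Q) = 6
u_1(D vs Q) = 8
u_1(E vs Q) = 0
max payoff 8 at {D}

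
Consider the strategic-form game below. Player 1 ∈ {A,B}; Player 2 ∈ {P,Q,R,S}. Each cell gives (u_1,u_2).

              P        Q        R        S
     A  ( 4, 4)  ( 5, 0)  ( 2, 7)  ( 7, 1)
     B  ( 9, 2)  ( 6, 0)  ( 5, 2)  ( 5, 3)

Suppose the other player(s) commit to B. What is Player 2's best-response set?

BR_2 = {S}

u_2(P vs B) = 2
u_2(Q vs B) = 0
u_2(R vs B) = 2
u_2(S vs B) = 3
max payoff 3 at {S}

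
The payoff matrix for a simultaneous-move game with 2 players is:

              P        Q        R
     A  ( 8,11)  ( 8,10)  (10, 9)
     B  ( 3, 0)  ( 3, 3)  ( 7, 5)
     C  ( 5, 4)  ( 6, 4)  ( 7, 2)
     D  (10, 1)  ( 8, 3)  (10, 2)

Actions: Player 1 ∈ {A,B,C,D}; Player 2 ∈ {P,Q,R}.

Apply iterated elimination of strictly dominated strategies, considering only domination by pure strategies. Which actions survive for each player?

P1 drop B (A beats it: P:8>3 Q:8>3 R:10>7)
P1 drop C (A beats it: P:8>5 Q:8>6 R:10>7)
P2 drop R (Q beats it: A:10>9 D:3>2)
P1→{A,D} P2→{P,Q}

Survivors P1:{A,D} P2:{P,Q}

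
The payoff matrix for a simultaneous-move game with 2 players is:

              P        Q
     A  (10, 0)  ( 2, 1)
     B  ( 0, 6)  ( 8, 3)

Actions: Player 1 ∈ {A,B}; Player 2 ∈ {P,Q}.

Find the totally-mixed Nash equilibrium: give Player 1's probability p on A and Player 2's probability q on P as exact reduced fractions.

(p,q) = (3/4, 3/8)

P1 indiff ⇒ q·10+(1-q)·2 = q·0+(1-q)·8 ⇒ q(10) = (1-q)(6) ⇒ q = 3/8
P2 indiff ⇒ p·0+(1-p)·6 = p·1+(1-p)·3 ⇒ p(-1) = (1-p)(-3) ⇒ p = 3/4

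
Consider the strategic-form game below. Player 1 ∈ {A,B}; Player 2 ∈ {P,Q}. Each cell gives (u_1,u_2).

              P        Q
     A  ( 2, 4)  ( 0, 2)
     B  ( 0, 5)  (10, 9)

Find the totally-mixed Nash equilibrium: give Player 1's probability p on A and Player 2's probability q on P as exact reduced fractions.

P1 mixes 2/3 on A; P2 mixes 5/6 on P

P1 indiff ⇒ q·2+(1-q)·0 = q·0+(1-q)·10 ⇒ q(2) = (1-q)(10) ⇒ q = 5/6
P2 indiff ⇒ p·4+(1-p)·5 = p·2+(1-p)·9 ⇒ p(2) = (1-p)(4) ⇒ p = 2/3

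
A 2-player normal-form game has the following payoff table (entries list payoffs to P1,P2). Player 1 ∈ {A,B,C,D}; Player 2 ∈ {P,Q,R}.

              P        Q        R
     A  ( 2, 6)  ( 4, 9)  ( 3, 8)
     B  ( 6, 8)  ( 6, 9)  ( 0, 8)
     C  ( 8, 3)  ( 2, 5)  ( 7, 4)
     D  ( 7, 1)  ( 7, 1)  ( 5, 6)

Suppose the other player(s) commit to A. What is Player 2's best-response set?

u_2(P vs A) = 6
u_2(Q vs A) = 9
u_2(R vs A) = 8
max payoff 9 at {Q}

P2 best: {Q}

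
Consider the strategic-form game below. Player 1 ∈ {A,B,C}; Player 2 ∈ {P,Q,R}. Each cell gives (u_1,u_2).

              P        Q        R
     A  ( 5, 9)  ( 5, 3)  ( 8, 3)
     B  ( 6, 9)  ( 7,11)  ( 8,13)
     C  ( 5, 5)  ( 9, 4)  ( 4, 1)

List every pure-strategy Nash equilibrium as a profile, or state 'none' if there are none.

Nash profiles: (B,R)

(A,P): not NE [P1→B gives 6>5]
(A,Q): not NE [P1→C gives 9>5; P2→P gives 9>3]
(A,R): not NE [P2→P gives 9>3]
(B,P): not NE [P2→R gives 13>9]
(B,Q): not NE [P1→C gives 9>7; P2→R gives 13>11]
(B,R): NE
(C,P): not NE [P1→B gives 6>5]
(C,Q): not NE [P2→P gives 5>4]
(C,R): not NE [P1→B gives 8>4; P2→P gives 5>1]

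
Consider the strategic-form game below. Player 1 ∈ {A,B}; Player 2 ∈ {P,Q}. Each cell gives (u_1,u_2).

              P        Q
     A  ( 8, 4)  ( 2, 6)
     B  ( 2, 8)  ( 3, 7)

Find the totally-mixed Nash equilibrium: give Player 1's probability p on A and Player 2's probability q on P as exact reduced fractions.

P1 mixes 1/3 on A; P2 mixes 1/7 on P

P1 indiff ⇒ q·8+(1-q)·2 = q·2+(1-q)·3 ⇒ q(6) = (1-q)(1) ⇒ q = 1/7
P2 indiff ⇒ p·4+(1-p)·8 = p·6+(1-p)·7 ⇒ p(-2) = (1-p)(-1) ⇒ p = 1/3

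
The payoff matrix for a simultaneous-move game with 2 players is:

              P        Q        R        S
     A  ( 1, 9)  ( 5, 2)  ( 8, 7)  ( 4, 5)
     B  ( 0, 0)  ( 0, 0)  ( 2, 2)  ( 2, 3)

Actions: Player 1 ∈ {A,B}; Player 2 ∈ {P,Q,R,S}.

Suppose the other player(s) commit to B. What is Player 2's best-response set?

u_2(P vs B) = 0
u_2(Q vs B) = 0
u_2(R vs B) = 2
u_2(S vs B) = 3
max payoff 3 at {S}

P2 best: {S}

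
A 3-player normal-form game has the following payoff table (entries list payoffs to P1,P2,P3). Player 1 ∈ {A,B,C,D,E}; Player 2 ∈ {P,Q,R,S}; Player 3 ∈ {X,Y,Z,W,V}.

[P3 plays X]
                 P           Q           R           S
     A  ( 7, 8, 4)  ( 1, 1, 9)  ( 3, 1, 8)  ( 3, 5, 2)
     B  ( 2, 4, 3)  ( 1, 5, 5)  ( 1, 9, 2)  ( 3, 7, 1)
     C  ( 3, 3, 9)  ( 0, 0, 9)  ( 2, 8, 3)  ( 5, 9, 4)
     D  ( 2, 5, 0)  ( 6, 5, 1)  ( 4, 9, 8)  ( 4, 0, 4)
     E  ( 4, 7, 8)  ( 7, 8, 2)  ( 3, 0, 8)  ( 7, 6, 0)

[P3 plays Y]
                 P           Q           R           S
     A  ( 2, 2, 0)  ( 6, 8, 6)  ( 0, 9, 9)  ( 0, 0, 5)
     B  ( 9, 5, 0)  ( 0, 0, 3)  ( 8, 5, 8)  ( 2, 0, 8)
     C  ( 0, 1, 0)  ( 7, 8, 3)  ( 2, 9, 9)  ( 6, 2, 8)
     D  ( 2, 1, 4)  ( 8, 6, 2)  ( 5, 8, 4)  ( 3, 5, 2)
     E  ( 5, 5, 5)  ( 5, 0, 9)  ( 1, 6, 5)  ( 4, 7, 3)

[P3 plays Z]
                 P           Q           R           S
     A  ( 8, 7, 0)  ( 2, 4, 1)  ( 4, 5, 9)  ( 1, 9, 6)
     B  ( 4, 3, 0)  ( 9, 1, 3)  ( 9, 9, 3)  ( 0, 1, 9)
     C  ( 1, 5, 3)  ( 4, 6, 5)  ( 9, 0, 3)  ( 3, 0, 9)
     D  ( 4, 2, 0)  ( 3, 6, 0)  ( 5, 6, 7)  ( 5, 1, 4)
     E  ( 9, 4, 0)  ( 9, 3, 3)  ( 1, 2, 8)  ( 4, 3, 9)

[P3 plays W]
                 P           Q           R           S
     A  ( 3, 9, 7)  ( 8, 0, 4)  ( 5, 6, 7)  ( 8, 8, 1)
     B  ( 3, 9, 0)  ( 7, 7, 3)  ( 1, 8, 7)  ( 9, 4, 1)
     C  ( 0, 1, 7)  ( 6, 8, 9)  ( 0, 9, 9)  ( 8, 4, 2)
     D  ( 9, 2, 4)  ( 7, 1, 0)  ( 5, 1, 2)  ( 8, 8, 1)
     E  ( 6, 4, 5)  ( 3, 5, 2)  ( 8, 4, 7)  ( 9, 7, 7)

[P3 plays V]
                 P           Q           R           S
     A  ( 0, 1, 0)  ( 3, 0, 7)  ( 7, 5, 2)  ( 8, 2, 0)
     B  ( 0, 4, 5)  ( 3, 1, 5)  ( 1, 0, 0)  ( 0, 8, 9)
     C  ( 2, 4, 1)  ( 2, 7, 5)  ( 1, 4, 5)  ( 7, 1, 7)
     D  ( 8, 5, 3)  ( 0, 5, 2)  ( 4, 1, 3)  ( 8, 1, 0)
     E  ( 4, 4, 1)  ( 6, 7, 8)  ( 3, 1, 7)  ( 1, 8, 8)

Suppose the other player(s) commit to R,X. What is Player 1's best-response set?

argmax u_1 = {D}

u_1(A vs R,X) = 3
u_1(B vs R,X) = 1
u_1(C vs R,X) = 2
u_1(D vs R,X) = 4
u_1(E vs R,X) = 3
max payoff 4 at {D}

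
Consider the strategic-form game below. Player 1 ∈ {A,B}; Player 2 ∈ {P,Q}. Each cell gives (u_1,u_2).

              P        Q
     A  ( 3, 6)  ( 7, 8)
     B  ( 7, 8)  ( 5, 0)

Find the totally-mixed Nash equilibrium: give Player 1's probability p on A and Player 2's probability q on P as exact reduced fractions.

P1 indiff ⇒ q·3+(1-q)·7 = q·7+(1-q)·5 ⇒ q(-4) = (1-q)(-2) ⇒ q = 1/3
P2 indiff ⇒ p·6+(1-p)·8 = p·8+(1-p)·0 ⇒ p(-2) = (1-p)(-8) ⇒ p = 4/5

p=4/5, q=1/3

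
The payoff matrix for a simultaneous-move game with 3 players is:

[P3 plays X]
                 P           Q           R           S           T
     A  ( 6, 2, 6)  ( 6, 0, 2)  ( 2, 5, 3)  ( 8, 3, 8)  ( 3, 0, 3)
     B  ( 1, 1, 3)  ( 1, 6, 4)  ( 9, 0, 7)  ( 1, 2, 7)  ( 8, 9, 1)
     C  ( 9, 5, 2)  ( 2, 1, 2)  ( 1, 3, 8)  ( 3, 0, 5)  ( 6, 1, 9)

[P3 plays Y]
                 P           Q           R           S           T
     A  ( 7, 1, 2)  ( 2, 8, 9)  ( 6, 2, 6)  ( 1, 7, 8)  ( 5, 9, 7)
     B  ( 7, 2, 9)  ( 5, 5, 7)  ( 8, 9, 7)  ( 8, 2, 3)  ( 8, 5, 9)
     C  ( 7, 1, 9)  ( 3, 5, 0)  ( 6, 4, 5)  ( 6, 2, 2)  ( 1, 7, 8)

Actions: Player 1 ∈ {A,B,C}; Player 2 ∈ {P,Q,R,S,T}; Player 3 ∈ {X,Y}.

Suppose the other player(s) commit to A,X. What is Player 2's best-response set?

u_2(P vs A,X) = 2
u_2(Q vs A,X) = 0
u_2(R vs A,X) = 5
u_2(S vs A,X) = 3
u_2(T vs A,X) = 0
max payoff 5 at {R}

P2 best: {R}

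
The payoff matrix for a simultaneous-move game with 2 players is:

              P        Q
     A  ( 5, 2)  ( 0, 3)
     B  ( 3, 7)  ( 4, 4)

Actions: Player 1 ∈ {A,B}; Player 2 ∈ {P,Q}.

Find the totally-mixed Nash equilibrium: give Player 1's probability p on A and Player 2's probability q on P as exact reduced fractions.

P1 indiff ⇒ q·5+(1-q)·0 = q·3+(1-q)·4 ⇒ q(2) = (1-q)(4) ⇒ q = 2/3
P2 indiff ⇒ p·2+(1-p)·7 = p·3+(1-p)·4 ⇒ p(-1) = (1-p)(-3) ⇒ p = 3/4

p=3/4, q=2/3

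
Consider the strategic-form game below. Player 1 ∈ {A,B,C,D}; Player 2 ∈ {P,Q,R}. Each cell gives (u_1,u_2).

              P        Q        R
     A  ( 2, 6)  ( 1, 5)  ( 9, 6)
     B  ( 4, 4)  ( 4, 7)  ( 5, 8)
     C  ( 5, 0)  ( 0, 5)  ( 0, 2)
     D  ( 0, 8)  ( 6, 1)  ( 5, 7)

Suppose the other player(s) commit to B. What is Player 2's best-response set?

u_2(P vs B) = 4
u_2(Q vs B) = 7
u_2(R vs B) = 8
max payoff 8 at {R}

argmax u_2 = {R}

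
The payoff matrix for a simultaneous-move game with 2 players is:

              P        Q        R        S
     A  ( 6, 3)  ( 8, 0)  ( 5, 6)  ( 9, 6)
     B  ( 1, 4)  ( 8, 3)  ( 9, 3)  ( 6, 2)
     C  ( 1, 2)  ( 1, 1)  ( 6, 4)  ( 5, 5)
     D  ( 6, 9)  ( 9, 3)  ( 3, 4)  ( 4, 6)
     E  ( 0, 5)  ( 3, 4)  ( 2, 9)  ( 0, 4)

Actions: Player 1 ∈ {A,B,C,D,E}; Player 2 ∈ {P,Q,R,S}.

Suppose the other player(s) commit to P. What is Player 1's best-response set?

u_1(A vs P) = 6
u_1(B vs P) = 1
u_1(C vs P) = 1
u_1(D vs P) = 6
u_1(E vs P) = 0
max payoff 6 at {A,D}

P1 best: {A,D}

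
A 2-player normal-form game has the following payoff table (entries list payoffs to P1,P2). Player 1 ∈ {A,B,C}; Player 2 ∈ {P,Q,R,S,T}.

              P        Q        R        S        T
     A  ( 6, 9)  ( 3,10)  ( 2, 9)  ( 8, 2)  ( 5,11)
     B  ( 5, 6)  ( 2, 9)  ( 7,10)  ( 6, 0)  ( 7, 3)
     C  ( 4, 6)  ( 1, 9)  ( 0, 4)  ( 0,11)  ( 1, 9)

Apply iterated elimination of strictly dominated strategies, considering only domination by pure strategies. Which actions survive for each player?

P1 drop C (A beats it: P:6>4 Q:3>1 R:2>0 S:8>0 T:5>1)
P2 drop P (Q beats it: A:10>9 B:9>6)
P2 drop S (Q beats it: A:10>2 B:9>0)
P1→{A,B} P2→{Q,R,T}

Remaining: P1:{A,B} P2:{Q,R,T}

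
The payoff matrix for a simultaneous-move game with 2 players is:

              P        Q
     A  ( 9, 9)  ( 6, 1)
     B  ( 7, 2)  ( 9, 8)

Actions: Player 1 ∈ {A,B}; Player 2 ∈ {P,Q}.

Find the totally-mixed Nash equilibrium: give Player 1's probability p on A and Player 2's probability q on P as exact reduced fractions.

P1 indiff ⇒ q·9+(1-q)·6 = q·7+(1-q)·9 ⇒ q(2) = (1-q)(3) ⇒ q = 3/5
P2 indiff ⇒ p·9+(1-p)·2 = p·1+(1-p)·8 ⇒ p(8) = (1-p)(6) ⇒ p = 3/7

(p,q) = (3/7, 3/5)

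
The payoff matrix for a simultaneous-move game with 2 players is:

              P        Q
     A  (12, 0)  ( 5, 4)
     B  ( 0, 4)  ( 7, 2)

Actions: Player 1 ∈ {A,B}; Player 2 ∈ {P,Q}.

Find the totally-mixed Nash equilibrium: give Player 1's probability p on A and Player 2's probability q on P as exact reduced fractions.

P1 mixes 1/3 on A; P2 mixes 1/7 on P

P1 indiff ⇒ q·12+(1-q)·5 = q·0+(1-q)·7 ⇒ q(12) = (1-q)(2) ⇒ q = 1/7
P2 indiff ⇒ p·0+(1-p)·4 = p·4+(1-p)·2 ⇒ p(-4) = (1-p)(-2) ⇒ p = 1/3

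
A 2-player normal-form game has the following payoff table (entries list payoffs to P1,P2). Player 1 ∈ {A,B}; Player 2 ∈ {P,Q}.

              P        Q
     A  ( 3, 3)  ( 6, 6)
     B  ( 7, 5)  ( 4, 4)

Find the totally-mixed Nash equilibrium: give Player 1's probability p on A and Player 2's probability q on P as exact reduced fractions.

p=1/4, q=1/3

P1 indiff ⇒ q·3+(1-q)·6 = q·7+(1-q)·4 ⇒ q(-4) = (1-q)(-2) ⇒ q = 1/3
P2 indiff ⇒ p·3+(1-p)·5 = p·6+(1-p)·4 ⇒ p(-3) = (1-p)(-1) ⇒ p = 1/4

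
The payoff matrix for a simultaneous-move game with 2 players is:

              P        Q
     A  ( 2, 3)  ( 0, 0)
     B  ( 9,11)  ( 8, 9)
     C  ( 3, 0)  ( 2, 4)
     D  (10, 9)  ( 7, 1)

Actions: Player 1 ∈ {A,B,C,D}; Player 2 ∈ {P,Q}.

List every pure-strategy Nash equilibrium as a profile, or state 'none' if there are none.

PSNE = {(D,P)}

(A,P): not NE [P1→D gives 10>2]
(A,Q): not NE [P1→B gives 8>0; P2→P gives 3>0]
(B,P): not NE [P1→D gives 10>9]
(B,Q): not NE [P2→P gives 11>9]
(C,P): not NE [P1→D gives 10>3; P2→Q gives 4>0]
(C,Q): not NE [P1→B gives 8>2]
(D,P): NE
(D,Q): not NE [P1→B gives 8>7; P2→P gives 9>1]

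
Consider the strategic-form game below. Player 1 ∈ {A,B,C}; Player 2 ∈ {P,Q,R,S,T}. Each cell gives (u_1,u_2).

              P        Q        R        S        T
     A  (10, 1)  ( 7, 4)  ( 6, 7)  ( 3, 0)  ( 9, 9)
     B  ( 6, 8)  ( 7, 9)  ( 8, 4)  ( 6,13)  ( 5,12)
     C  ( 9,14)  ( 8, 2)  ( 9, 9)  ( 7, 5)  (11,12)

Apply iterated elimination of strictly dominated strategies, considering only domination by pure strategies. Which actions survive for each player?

P1 drop B (C beats it: P:9>6 Q:8>7 R:9>8 S:7>6 T:11>5)
P2 drop Q (R beats it: A:7>4 C:9>2)
P2 drop R (T beats it: A:9>7 C:12>9)
P2 drop S (P beats it: A:1>0 C:14>5)
P1→{A,C} P2→{P,T}

Survivors P1:{A,C} P2:{P,T}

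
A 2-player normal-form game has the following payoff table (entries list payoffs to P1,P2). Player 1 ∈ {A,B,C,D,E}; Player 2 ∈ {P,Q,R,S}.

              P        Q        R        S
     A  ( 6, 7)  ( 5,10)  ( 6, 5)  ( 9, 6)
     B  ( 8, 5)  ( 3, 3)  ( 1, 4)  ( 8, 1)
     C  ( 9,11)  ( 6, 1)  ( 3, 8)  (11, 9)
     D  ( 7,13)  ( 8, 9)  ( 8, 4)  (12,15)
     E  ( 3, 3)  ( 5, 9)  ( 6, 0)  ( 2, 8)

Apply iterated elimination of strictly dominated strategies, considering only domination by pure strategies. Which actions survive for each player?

P1 drop A (D beats it: P:7>6 Q:8>5 R:8>6 S:12>9)
P1 drop B (C beats it: P:9>8 Q:6>3 R:3>1 S:11>8)
P1 drop E (D beats it: P:7>3 Q:8>5 R:8>6 S:12>2)
P2 drop Q (P beats it: C:11>1 D:13>9)
P2 drop R (P beats it: C:11>8 D:13>4)
P1→{C,D} P2→{P,S}

Remaining: P1:{C,D} P2:{P,S}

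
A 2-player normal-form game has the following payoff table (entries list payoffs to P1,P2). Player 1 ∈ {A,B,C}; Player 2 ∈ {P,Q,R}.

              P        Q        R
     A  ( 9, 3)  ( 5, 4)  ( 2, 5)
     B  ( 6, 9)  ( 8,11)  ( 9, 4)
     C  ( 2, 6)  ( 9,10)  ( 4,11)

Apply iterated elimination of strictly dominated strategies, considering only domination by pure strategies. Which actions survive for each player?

P2 drop P (Q beats it: A:4>3 B:11>9 C:10>6)
P1 drop A (B beats it: Q:8>5 R:9>2)
P1→{B,C} P2→{Q,R}

Survivors P1:{B,C} P2:{Q,R}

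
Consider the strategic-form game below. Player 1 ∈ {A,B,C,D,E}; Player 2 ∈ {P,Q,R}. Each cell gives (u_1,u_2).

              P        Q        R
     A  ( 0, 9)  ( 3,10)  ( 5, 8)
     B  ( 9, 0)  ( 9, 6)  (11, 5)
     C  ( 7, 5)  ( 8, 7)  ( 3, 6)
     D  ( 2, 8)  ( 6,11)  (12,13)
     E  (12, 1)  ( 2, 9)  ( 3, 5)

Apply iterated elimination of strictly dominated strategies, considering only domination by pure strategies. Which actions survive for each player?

P1 drop A (B beats it: P:9>0 Q:9>3 R:11>5)
P1 drop C (B beats it: P:9>7 Q:9>8 R:11>3)
P2 drop P (Q beats it: B:6>0 D:11>8 E:9>1)
P1 drop E (B beats it: Q:9>2 R:11>3)
P1→{B,D} P2→{Q,R}

IESDS → P1:{B,D} P2:{Q,R}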